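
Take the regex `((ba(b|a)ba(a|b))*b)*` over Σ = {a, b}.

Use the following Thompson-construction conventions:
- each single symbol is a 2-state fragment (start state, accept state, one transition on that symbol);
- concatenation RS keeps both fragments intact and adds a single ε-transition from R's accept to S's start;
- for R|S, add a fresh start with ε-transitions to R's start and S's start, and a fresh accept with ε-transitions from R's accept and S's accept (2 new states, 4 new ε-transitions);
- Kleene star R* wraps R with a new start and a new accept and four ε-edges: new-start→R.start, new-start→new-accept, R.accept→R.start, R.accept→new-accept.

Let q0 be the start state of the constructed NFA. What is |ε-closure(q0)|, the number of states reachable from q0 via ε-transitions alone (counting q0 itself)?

6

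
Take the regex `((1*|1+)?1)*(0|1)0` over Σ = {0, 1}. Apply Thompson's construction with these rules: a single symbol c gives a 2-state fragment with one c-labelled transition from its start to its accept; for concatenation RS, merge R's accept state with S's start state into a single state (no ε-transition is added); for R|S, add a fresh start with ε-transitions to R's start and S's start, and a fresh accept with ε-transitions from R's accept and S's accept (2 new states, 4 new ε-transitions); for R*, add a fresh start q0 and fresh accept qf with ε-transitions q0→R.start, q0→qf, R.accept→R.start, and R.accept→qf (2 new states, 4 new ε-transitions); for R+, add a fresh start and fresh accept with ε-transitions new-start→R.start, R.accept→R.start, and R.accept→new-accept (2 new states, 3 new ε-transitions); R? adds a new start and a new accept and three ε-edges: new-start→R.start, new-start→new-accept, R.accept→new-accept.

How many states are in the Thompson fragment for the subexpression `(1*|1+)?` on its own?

Fragment for `(1*|1+)?`:
Each of the 2 symbol leaves contributes a 2-state fragment.
  1* → 4 states
  1+ → 4 states
  1*|1+ → 10 states
  (1*|1+)? → 12 states

12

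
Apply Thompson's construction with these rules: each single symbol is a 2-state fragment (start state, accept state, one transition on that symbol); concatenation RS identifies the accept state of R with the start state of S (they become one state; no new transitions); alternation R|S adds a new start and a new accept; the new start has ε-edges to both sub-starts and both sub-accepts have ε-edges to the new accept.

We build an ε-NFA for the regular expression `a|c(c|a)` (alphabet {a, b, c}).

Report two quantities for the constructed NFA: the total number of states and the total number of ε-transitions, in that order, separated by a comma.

Building bottom-up:
Each of the 4 symbol leaves contributes 2 states and 0 ε-transitions.
  c|a = 6 states, 4 ε-transitions
  c(c|a) = 7 states, 4 ε-transitions
  a|c(c|a) = 11 states, 8 ε-transitions

11, 8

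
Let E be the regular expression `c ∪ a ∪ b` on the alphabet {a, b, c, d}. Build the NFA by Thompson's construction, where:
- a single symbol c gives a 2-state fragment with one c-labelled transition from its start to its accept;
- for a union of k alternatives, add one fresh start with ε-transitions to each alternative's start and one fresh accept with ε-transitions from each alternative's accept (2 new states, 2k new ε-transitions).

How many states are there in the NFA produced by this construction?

8

Recursing over subexpressions:
Each of the 3 symbol leaves contributes a 2-state fragment.
  c ∪ a ∪ b — 8 states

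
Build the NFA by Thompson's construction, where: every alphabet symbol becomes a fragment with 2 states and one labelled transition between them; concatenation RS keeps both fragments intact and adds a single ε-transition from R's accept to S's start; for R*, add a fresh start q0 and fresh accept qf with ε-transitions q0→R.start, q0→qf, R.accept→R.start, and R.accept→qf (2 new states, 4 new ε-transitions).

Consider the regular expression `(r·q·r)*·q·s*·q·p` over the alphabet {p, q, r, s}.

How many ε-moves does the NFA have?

Per subexpression:
Each of the 7 symbol leaves contributes 0 ε-transitions.
  r·q·r = 2 ε-transitions
  (r·q·r)* = 6 ε-transitions
  s* = 4 ε-transitions
  (r·q·r)*·q·s*·q·p = 14 ε-transitions

14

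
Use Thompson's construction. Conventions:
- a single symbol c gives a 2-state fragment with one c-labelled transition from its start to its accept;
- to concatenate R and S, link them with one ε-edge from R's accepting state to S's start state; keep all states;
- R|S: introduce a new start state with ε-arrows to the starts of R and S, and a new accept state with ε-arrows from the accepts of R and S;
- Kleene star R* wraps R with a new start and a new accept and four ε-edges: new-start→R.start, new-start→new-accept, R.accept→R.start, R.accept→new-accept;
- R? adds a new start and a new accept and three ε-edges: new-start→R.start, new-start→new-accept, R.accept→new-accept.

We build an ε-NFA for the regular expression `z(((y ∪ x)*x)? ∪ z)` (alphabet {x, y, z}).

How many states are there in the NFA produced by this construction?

18

Building bottom-up:
Each of the 5 symbol leaves contributes a 2-state fragment.
  y ∪ x = 6 states
  (y ∪ x)* = 8 states
  (y ∪ x)*x = 10 states
  ((y ∪ x)*x)? = 12 states
  ((y ∪ x)*x)? ∪ z = 16 states
  z(((y ∪ x)*x)? ∪ z) = 18 states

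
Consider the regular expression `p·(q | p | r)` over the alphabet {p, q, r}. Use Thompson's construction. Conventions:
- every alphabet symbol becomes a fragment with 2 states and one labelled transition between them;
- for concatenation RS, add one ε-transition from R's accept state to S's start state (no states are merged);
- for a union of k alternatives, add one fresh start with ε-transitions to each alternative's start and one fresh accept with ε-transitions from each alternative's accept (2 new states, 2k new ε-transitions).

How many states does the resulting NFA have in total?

Per subexpression:
Each of the 4 symbol leaves contributes a 2-state fragment.
  q | p | r : 8 states
  p·(q | p | r) : 10 states

10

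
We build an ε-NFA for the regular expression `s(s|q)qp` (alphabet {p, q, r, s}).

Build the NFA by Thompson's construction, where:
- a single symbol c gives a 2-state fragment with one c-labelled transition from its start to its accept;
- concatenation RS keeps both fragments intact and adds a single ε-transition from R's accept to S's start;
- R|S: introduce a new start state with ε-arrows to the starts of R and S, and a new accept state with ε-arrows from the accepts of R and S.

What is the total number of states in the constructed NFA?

Recursing over subexpressions:
Each of the 5 symbol leaves contributes a 2-state fragment.
  s|q : 6 states
  s(s|q)qp : 12 states

12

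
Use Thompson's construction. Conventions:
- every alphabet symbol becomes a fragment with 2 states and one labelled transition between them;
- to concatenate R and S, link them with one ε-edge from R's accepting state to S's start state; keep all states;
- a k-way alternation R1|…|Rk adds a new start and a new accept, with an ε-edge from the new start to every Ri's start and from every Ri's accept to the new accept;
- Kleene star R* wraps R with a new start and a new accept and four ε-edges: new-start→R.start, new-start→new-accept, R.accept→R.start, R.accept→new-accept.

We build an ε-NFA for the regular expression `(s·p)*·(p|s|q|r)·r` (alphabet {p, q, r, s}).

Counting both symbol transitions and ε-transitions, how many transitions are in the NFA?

22

Per subexpression:
Each of the 7 symbol leaves contributes 1 transition (1 symbol, 0 ε).
  s·p → 3 transitions (2 symbol, 1 ε)
  (s·p)* → 7 transitions (2 symbol, 5 ε)
  p|s|q|r → 12 transitions (4 symbol, 8 ε)
  (s·p)*·(p|s|q|r)·r → 22 transitions (7 symbol, 15 ε)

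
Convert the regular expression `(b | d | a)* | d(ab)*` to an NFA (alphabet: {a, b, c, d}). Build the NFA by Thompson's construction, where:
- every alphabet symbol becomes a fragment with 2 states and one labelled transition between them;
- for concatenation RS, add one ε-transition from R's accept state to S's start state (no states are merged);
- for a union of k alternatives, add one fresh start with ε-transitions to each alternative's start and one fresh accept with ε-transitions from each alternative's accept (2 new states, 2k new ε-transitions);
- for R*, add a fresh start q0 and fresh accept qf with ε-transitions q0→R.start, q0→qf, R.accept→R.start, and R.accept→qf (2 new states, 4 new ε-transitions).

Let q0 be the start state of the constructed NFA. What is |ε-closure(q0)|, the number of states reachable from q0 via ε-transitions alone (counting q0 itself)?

9

Let C(F) = |ε-closure(F.start)| within fragment F, and note whether F accepts ε. Symbol fragments have C = 1 and do not accept ε. Then:
  b | d | a : new start ε-reaches every alternative's start; none of them accept ε, so the new accept is not reached: |ε-closure| = 1 + 1 + 1 + 1 = 4
  (b | d | a)* : new start has ε-edges to the inner start and to the new accept, so |ε-closure| = 2 + 4 = 6
  ab : same as the first factor's closure: |ε-closure| = 1
  (ab)* : the star's fresh start ε-reaches both the body's start and the fresh accept: |ε-closure| = 2 + 1 = 3
  d(ab)* : |ε-closure| equals the left operand's closure size = 1 (its accept is not ε-reachable, so the closure stops there)
  (b | d | a)* | d(ab)* : |ε-closure| = 1 (new start) + (6 + 1) + 1 (new accept, since some branch ε-reaches its own accept) = 9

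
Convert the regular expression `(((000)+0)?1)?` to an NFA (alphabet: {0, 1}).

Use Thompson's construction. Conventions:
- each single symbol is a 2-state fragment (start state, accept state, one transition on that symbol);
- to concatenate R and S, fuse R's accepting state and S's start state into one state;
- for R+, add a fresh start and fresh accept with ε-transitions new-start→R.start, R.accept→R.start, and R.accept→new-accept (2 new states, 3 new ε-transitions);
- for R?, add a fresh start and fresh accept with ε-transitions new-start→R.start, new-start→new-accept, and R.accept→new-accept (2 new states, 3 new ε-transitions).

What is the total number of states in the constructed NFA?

12

Per subexpression:
Each of the 5 symbol leaves contributes a 2-state fragment.
  000 : 4 states
  (000)+ : 6 states
  (000)+0 : 7 states
  ((000)+0)? : 9 states
  ((000)+0)?1 : 10 states
  (((000)+0)?1)? : 12 states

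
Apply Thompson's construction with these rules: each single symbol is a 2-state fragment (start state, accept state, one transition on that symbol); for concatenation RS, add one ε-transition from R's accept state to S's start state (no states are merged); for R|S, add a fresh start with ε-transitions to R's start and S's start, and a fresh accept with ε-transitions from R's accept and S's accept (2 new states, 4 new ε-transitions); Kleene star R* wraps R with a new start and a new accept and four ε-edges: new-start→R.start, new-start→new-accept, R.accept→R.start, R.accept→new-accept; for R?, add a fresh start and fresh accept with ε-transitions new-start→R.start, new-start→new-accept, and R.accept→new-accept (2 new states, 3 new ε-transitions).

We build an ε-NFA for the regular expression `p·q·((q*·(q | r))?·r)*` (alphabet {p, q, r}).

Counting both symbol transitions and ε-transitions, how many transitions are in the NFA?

25

Building bottom-up:
Each of the 6 symbol leaves contributes 1 transition (1 symbol, 0 ε).
  q* : 5 transitions (1 symbol, 4 ε)
  q | r : 6 transitions (2 symbol, 4 ε)
  q*·(q | r) : 12 transitions (3 symbol, 9 ε)
  (q*·(q | r))? : 15 transitions (3 symbol, 12 ε)
  (q*·(q | r))?·r : 17 transitions (4 symbol, 13 ε)
  ((q*·(q | r))?·r)* : 21 transitions (4 symbol, 17 ε)
  p·q·((q*·(q | r))?·r)* : 25 transitions (6 symbol, 19 ε)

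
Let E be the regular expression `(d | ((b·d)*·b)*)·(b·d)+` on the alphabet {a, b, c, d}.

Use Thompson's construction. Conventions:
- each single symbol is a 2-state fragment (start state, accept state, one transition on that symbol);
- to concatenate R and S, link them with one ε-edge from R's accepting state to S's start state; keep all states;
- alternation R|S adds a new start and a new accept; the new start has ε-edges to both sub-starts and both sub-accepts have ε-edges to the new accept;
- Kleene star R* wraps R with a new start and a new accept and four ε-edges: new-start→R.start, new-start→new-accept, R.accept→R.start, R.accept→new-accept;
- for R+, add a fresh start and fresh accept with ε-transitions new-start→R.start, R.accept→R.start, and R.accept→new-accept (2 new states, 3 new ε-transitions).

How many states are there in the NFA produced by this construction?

Recursing over subexpressions:
Each of the 6 symbol leaves contributes a 2-state fragment.
  b·d = 4 states
  (b·d)* = 6 states
  (b·d)*·b = 8 states
  ((b·d)*·b)* = 10 states
  d | ((b·d)*·b)* = 14 states
  b·d = 4 states
  (b·d)+ = 6 states
  (d | ((b·d)*·b)*)·(b·d)+ = 20 states

20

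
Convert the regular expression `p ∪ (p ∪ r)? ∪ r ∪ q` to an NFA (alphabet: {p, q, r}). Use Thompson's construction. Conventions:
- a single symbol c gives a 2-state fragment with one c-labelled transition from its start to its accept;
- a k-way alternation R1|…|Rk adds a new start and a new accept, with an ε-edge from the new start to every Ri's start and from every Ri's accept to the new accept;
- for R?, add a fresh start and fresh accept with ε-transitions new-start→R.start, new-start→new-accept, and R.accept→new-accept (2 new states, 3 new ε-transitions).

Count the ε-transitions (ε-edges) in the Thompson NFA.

15

By structural recursion:
Each of the 5 symbol leaves contributes 0 ε-transitions.
  p ∪ r = 4 ε-transitions
  (p ∪ r)? = 7 ε-transitions
  p ∪ (p ∪ r)? ∪ r ∪ q = 15 ε-transitions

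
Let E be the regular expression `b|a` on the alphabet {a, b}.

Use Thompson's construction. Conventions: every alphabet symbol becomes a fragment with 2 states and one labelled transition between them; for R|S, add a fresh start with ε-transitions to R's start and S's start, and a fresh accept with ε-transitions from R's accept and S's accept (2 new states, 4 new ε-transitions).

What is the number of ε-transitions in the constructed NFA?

4

Building bottom-up:
Each of the 2 symbol leaves contributes 0 ε-transitions.
  b|a : 4 ε-transitions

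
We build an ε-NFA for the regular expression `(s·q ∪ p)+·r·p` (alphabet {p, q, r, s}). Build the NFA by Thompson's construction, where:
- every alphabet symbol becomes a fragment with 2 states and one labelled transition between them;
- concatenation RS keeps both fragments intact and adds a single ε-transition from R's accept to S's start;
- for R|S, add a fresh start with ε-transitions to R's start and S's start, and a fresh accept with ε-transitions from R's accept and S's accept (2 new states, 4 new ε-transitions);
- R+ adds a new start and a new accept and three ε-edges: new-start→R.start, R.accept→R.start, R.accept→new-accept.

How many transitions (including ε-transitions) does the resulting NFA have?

Bottom-up over the parse tree:
Each of the 5 symbol leaves contributes 1 transition (1 symbol, 0 ε).
  s·q : 3 transitions (2 symbol, 1 ε)
  s·q ∪ p : 8 transitions (3 symbol, 5 ε)
  (s·q ∪ p)+ : 11 transitions (3 symbol, 8 ε)
  (s·q ∪ p)+·r·p : 15 transitions (5 symbol, 10 ε)

15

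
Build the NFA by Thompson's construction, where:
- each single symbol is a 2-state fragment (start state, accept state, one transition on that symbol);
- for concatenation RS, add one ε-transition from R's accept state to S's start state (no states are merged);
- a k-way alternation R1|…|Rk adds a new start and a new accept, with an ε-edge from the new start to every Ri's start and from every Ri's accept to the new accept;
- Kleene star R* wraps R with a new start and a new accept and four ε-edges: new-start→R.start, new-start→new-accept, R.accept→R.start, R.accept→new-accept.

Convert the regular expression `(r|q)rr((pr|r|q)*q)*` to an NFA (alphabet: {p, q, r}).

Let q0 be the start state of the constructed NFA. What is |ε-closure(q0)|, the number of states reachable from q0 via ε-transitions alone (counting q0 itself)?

Compute the ε-closure size of each fragment's start state recursively; a symbol fragment's start has no outgoing ε-edge, so its closure is just itself (size 1).
  r|q — new start ε-reaches every alternative's start; none of them accept ε, so the new accept is not reached: |closure| = 1 + 1 + 1 = 3
  pr — |closure| equals the left operand's closure size = 1 (its accept is not ε-reachable, so the closure stops there)
  pr|r|q — |closure| = 1 + 1 + 1 + 1 = 4 (the new accept is not ε-reachable since no branch accepts ε)
  (pr|r|q)* — new start has ε-edges to the inner start and to the new accept, so |closure| = 2 + 4 = 6
  (pr|r|q)*q — the left operand accepts ε, so the closure extends into the next operand (via the concat ε-link); |closure| = 6 + 1 = 7
  ((pr|r|q)*q)* — new start has ε-edges to the inner start and to the new accept, so |closure| = 2 + 7 = 9
  (r|q)rr((pr|r|q)*q)* — same as the first factor's closure: |closure| = 3

3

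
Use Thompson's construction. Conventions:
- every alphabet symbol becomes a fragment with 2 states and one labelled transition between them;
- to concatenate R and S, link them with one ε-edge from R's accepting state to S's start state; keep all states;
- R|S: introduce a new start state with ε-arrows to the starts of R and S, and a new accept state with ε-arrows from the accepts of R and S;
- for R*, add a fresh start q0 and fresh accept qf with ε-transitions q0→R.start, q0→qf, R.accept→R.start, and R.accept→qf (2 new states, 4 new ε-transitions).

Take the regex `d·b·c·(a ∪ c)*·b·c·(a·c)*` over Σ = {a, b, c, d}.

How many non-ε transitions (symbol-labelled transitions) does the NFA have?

9

Bottom-up over the parse tree:
Each of the 9 symbol leaves contributes exactly 1 symbol transition.
  a ∪ c : 2 symbol transitions
  (a ∪ c)* : 2 symbol transitions
  a·c : 2 symbol transitions
  (a·c)* : 2 symbol transitions
  d·b·c·(a ∪ c)*·b·c·(a·c)* : 9 symbol transitions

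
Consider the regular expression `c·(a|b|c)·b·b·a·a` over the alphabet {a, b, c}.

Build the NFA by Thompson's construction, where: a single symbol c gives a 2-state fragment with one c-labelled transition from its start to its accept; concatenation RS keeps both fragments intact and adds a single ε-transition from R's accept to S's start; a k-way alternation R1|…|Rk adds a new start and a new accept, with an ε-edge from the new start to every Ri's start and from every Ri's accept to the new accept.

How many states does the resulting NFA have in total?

18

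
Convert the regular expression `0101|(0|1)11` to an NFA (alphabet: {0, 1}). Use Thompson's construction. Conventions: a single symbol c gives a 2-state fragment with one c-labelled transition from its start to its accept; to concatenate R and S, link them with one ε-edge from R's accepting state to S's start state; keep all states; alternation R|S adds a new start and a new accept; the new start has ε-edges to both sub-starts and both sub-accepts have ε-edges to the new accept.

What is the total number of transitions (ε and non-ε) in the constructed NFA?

21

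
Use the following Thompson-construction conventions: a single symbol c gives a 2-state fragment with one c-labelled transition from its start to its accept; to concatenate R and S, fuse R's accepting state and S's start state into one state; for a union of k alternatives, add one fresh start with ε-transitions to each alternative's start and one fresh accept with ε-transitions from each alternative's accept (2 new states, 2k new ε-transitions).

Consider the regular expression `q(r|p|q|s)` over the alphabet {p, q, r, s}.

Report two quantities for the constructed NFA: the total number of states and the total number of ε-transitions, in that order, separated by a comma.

11, 8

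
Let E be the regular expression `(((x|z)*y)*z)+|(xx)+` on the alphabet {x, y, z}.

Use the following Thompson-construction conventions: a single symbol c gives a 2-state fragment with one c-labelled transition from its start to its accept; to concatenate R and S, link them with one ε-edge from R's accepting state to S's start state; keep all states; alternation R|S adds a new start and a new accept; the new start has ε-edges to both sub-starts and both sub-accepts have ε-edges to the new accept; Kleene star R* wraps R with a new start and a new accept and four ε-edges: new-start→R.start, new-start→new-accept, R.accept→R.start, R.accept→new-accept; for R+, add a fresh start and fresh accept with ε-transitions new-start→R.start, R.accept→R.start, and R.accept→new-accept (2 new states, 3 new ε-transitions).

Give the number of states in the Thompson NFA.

Per subexpression:
Each of the 6 symbol leaves contributes a 2-state fragment.
  x|z — 6 states
  (x|z)* — 8 states
  (x|z)*y — 10 states
  ((x|z)*y)* — 12 states
  ((x|z)*y)*z — 14 states
  (((x|z)*y)*z)+ — 16 states
  xx — 4 states
  (xx)+ — 6 states
  (((x|z)*y)*z)+|(xx)+ — 24 states

24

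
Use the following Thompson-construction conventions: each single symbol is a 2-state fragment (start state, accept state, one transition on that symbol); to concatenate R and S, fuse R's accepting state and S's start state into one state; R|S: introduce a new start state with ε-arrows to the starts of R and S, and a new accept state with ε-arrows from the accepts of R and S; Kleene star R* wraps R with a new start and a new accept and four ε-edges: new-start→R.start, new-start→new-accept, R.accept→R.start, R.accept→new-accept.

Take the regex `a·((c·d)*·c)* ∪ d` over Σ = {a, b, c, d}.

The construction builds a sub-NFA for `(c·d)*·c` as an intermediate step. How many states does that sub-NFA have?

Fragment for `(c·d)*·c`:
Each of the 3 symbol leaves contributes a 2-state fragment.
  c·d : 3 states
  (c·d)* : 5 states
  (c·d)*·c : 6 states

6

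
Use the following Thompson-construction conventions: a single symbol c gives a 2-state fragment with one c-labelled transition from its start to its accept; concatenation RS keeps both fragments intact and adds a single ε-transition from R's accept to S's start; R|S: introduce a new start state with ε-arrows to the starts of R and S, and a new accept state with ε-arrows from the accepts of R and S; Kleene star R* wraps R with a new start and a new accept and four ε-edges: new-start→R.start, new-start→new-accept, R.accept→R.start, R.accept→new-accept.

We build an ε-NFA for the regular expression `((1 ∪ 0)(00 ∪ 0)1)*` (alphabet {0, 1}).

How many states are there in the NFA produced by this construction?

Per subexpression:
Each of the 6 symbol leaves contributes a 2-state fragment.
  1 ∪ 0 — 6 states
  00 — 4 states
  00 ∪ 0 — 8 states
  (1 ∪ 0)(00 ∪ 0)1 — 16 states
  ((1 ∪ 0)(00 ∪ 0)1)* — 18 states

18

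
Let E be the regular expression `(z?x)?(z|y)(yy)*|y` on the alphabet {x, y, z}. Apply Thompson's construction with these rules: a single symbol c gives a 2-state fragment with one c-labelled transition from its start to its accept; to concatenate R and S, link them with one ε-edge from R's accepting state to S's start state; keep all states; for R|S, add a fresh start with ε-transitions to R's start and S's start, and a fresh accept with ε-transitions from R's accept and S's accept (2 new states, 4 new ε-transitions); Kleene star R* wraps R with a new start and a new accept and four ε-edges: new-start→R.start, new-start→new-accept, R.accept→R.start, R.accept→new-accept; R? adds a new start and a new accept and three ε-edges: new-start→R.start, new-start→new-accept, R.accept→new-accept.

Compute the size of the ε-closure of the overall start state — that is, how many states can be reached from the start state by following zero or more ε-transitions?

11

Let C(F) = |ε-closure(F.start)| within fragment F, and note whether F accepts ε. Symbol fragments have C = 1 and do not accept ε. Then:
  z? : C = 1 (new start) + 1 (body) + 1 (new accept, via ε) = 3
  z?x : the left operand accepts ε, so the closure extends into the next operand (via the concat ε-link); C = 3 + 1 = 4
  (z?x)? : new start has ε-edges to the inner start and to the new accept, so C = 2 + 4 = 6
  z|y : new start ε-reaches every alternative's start; none of them accept ε, so the new accept is not reached: C = 1 + 1 + 1 = 3
  yy : C equals the left operand's closure size = 1 (its accept is not ε-reachable, so the closure stops there)
  (yy)* : C = 1 (new start) + 1 (body) + 1 (new accept) = 3
  (z?x)?(z|y)(yy)* : the left operand accepts ε, so the closure extends into the next operand (via the concat ε-link); C = 6 + 3 = 9
  (z?x)?(z|y)(yy)*|y : new start ε-reaches every alternative's start; none of them accept ε, so the new accept is not reached: C = 1 + 9 + 1 = 11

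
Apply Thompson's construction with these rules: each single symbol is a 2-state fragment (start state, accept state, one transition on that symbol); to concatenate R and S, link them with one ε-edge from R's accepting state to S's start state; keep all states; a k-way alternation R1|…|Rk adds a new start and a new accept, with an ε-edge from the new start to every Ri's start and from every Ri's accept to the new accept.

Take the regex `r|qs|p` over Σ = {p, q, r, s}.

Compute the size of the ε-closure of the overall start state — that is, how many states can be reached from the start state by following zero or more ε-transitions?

4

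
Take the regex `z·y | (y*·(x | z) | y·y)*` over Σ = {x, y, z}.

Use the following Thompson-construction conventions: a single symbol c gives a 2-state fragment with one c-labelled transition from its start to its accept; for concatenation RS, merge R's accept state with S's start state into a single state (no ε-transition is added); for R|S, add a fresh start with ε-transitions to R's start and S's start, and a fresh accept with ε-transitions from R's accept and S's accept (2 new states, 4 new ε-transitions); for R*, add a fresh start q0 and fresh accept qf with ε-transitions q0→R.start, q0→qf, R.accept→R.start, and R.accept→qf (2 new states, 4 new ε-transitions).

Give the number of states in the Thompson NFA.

21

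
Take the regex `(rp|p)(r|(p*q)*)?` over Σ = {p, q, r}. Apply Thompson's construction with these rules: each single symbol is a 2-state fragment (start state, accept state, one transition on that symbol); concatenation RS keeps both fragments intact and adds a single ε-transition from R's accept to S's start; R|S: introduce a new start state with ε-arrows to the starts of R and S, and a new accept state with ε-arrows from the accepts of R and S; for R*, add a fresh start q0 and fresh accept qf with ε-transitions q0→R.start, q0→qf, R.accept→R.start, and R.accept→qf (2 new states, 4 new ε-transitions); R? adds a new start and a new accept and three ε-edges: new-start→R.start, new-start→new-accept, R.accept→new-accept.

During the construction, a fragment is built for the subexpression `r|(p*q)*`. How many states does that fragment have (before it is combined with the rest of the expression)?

12

Fragment for `r|(p*q)*`:
Each of the 3 symbol leaves contributes a 2-state fragment.
  p* : 4 states
  p*q : 6 states
  (p*q)* : 8 states
  r|(p*q)* : 12 states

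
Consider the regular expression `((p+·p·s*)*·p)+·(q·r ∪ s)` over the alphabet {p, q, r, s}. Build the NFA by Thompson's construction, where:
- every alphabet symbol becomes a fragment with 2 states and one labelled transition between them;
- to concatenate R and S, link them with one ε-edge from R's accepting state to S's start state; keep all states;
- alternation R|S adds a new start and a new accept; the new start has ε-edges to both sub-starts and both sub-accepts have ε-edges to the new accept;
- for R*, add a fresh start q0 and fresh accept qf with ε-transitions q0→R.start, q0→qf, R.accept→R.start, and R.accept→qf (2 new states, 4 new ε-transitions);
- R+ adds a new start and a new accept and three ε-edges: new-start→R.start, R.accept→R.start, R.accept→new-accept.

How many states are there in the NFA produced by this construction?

24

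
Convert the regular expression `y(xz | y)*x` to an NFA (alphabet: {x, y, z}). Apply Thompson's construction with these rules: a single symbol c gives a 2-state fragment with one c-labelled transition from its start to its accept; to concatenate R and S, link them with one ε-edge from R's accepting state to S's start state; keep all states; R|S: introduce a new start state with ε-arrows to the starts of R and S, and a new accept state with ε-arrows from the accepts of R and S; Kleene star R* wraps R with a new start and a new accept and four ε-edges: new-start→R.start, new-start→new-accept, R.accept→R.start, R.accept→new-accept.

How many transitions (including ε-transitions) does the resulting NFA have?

Recursing over subexpressions:
Each of the 5 symbol leaves contributes 1 transition (1 symbol, 0 ε).
  xz = 3 transitions (2 symbol, 1 ε)
  xz | y = 8 transitions (3 symbol, 5 ε)
  (xz | y)* = 12 transitions (3 symbol, 9 ε)
  y(xz | y)*x = 16 transitions (5 symbol, 11 ε)

16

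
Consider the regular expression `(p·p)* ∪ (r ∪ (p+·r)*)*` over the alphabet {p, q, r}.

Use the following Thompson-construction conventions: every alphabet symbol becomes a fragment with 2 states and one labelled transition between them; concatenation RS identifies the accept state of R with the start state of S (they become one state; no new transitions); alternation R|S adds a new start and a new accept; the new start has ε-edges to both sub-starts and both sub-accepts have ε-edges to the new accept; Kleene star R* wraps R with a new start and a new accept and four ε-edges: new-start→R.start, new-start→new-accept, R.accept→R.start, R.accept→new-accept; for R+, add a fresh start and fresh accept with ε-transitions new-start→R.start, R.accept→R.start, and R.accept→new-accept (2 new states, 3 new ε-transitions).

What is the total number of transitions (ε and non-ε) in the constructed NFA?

28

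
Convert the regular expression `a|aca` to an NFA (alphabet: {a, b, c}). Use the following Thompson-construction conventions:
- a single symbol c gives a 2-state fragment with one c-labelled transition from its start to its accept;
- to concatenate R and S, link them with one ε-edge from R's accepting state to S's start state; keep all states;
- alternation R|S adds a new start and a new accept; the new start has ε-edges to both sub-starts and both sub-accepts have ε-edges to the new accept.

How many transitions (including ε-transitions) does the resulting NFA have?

Recursing over subexpressions:
Each of the 4 symbol leaves contributes 1 transition (1 symbol, 0 ε).
  aca = 5 transitions (3 symbol, 2 ε)
  a|aca = 10 transitions (4 symbol, 6 ε)

10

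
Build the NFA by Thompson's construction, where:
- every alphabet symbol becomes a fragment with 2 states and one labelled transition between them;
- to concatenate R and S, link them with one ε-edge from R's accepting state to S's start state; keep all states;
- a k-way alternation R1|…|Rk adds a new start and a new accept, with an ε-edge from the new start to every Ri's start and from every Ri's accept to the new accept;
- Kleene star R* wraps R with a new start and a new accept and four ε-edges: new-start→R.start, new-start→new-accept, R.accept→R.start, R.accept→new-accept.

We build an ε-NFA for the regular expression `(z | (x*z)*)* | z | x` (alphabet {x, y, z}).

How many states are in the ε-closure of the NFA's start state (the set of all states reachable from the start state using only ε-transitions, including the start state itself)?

Work bottom-up. For each fragment F, track |ε-closure(F.start)| and whether F's accept lies in that closure (i.e. whether F accepts ε). A single-symbol fragment has closure size 1 and does not accept ε.
  x* — |closure| = 1 (new start) + 1 (body) + 1 (new accept) = 3
  x*z — |closure| = 3 + 1 = 4 (closure spills across the concat boundary because the left factor accepts ε)
  (x*z)* — the star's fresh start ε-reaches both the body's start and the fresh accept: |closure| = 2 + 4 = 6
  z | (x*z)* — new start ε-reaches every alternative's start; at least one alternative accepts ε, so the union's new accept is reached too: |closure| = 1 + 1 + 6 + 1 = 9
  (z | (x*z)*)* — new start has ε-edges to the inner start and to the new accept, so |closure| = 2 + 9 = 11
  (z | (x*z)*)* | z | x — new start ε-reaches every alternative's start; at least one alternative accepts ε, so the union's new accept is reached too: |closure| = 1 + 11 + 1 + 1 + 1 = 15

15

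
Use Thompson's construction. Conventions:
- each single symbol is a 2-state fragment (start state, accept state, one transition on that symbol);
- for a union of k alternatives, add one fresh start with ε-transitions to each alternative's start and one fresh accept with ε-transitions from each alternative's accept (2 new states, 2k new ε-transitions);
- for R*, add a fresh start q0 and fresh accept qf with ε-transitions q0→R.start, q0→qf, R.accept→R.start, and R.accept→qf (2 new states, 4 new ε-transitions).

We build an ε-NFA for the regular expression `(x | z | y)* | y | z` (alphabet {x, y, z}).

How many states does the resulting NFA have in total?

Per subexpression:
Each of the 5 symbol leaves contributes a 2-state fragment.
  x | z | y → 8 states
  (x | z | y)* → 10 states
  (x | z | y)* | y | z → 16 states

16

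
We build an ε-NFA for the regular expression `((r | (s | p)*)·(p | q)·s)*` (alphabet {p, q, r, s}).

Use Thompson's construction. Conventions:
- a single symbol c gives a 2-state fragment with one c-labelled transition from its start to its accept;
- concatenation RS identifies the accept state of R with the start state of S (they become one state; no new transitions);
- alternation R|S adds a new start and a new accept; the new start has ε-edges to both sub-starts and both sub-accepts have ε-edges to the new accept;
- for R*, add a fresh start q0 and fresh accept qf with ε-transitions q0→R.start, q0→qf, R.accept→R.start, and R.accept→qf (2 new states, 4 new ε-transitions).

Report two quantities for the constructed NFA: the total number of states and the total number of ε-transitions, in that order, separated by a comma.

Bottom-up over the parse tree:
Each of the 6 symbol leaves contributes 2 states and 0 ε-transitions.
  s | p — 6 states, 4 ε-transitions
  (s | p)* — 8 states, 8 ε-transitions
  r | (s | p)* — 12 states, 12 ε-transitions
  p | q — 6 states, 4 ε-transitions
  (r | (s | p)*)·(p | q)·s — 18 states, 16 ε-transitions
  ((r | (s | p)*)·(p | q)·s)* — 20 states, 20 ε-transitions

20, 20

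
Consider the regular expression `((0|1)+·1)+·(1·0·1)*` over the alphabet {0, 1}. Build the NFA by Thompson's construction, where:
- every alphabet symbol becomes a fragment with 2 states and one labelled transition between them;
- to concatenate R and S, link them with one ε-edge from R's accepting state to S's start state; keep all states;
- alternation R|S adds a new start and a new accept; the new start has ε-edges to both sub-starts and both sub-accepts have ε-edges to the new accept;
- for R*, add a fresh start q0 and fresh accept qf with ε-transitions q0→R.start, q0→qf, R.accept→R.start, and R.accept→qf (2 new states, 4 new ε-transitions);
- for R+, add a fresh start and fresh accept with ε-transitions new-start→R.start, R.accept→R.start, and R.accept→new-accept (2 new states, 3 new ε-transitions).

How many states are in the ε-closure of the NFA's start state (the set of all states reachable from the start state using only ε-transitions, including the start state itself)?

Work bottom-up. For each fragment F, track |ε-closure(F.start)| and whether F's accept lies in that closure (i.e. whether F accepts ε). A single-symbol fragment has closure size 1 and does not accept ε.
  0|1 → new start ε-reaches every alternative's start; none of them accept ε, so the new accept is not reached: |ε-closure| = 1 + 1 + 1 = 3
  (0|1)+ → new start ε-reaches only the body's start; the new accept needs a symbol first: |ε-closure| = 1 + 3 = 4
  (0|1)+·1 → |ε-closure| equals the left operand's closure size = 4 (its accept is not ε-reachable, so the closure stops there)
  ((0|1)+·1)+ → new start ε-reaches only the body's start; the new accept needs a symbol first: |ε-closure| = 1 + 4 = 5
  1·0·1 → same as the first factor's closure: |ε-closure| = 1
  (1·0·1)* → new start has ε-edges to the inner start and to the new accept, so |ε-closure| = 2 + 1 = 3
  ((0|1)+·1)+·(1·0·1)* → |ε-closure| equals the left operand's closure size = 5 (its accept is not ε-reachable, so the closure stops there)

5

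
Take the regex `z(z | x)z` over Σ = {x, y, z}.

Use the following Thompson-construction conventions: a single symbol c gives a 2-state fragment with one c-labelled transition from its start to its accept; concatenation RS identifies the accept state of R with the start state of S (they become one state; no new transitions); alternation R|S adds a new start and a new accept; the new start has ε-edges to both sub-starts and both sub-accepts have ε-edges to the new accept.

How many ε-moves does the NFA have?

4

Building bottom-up:
Each of the 4 symbol leaves contributes 0 ε-transitions.
  z | x → 4 ε-transitions
  z(z | x)z → 4 ε-transitions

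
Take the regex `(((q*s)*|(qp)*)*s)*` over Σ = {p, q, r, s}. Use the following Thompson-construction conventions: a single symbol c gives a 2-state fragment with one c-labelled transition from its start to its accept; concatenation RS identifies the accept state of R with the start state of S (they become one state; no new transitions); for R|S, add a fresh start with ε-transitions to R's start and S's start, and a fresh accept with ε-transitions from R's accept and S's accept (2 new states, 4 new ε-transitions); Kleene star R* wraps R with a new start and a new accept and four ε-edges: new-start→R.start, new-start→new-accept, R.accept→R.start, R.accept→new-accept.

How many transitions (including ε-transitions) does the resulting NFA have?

29

By structural recursion:
Each of the 5 symbol leaves contributes 1 transition (1 symbol, 0 ε).
  q* : 5 transitions (1 symbol, 4 ε)
  q*s : 6 transitions (2 symbol, 4 ε)
  (q*s)* : 10 transitions (2 symbol, 8 ε)
  qp : 2 transitions (2 symbol, 0 ε)
  (qp)* : 6 transitions (2 symbol, 4 ε)
  (q*s)*|(qp)* : 20 transitions (4 symbol, 16 ε)
  ((q*s)*|(qp)*)* : 24 transitions (4 symbol, 20 ε)
  ((q*s)*|(qp)*)*s : 25 transitions (5 symbol, 20 ε)
  (((q*s)*|(qp)*)*s)* : 29 transitions (5 symbol, 24 ε)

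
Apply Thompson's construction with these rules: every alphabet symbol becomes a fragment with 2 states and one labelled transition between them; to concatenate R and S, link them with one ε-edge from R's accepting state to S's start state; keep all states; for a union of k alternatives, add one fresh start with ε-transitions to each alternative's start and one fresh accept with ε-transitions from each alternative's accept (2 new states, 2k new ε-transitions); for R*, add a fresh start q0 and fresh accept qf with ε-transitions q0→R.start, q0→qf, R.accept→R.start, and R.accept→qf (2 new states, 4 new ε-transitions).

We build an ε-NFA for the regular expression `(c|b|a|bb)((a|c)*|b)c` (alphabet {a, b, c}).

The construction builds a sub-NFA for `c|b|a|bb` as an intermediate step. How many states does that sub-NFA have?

12

Fragment for `c|b|a|bb`:
Each of the 5 symbol leaves contributes a 2-state fragment.
  bb → 4 states
  c|b|a|bb → 12 states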